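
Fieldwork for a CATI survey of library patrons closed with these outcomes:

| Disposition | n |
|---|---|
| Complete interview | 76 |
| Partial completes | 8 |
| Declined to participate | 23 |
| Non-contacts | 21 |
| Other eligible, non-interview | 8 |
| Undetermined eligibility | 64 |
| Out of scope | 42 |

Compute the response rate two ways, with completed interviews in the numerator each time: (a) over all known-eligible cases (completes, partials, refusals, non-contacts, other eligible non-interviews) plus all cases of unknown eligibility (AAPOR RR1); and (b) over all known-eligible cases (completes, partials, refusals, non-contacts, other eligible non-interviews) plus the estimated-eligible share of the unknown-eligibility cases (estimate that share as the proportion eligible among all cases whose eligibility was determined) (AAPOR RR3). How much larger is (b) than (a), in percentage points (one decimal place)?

3.1

Numerator → 76
Denom → 76 + 8 + 23 + 21 + 8 + 64 = 200
RR1 = 76 / 200 = 0.3800
Known eligible → 76 + 8 + 23 + 21 + 8 = 136
e = 136 / (136 + 42) = 136 / 178 = 0.7640
Estimated eligible among unknowns → 0.7640 × 64 = 48.90
Denom → 136 + 48.90 = 184.90
RR3 = 76 / 184.90 = 0.4110
Difference = 41.10 − 38.00 = 3.10 percentage points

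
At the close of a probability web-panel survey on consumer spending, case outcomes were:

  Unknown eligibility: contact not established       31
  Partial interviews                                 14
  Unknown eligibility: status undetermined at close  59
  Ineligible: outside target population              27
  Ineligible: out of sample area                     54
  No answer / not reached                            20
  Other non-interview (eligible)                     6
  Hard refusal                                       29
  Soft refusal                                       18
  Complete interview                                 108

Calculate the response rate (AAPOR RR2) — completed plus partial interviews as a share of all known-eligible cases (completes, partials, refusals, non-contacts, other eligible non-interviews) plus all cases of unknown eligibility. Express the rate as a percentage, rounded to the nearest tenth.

Refusal or break-off = 29 + 18 = 47
Unknown eligibility = 31 + 59 = 90
Screened out, ineligible = 27 + 54 = 81
Num → 108 + 14 = 122
Denom → 108 + 14 + 47 + 20 + 6 + 90 = 285
RR2 = 122 / 285 = 0.4281

42.8%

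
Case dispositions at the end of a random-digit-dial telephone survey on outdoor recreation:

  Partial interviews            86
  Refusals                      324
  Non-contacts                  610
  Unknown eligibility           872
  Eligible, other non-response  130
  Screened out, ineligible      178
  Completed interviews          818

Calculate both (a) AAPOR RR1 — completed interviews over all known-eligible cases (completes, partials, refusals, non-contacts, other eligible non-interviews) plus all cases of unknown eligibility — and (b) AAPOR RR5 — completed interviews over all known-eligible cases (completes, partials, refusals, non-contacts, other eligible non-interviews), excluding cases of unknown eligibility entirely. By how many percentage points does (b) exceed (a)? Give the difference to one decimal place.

Num → 818
Denom → 818 + 86 + 324 + 610 + 130 + 872 = 2840
RR1 = 818 / 2840 = 0.2880
Denom → 818 + 86 + 324 + 610 + 130 = 1968
RR5 = 818 / 1968 = 0.4157
Difference = 41.57 − 28.80 = 12.77 percentage points

12.8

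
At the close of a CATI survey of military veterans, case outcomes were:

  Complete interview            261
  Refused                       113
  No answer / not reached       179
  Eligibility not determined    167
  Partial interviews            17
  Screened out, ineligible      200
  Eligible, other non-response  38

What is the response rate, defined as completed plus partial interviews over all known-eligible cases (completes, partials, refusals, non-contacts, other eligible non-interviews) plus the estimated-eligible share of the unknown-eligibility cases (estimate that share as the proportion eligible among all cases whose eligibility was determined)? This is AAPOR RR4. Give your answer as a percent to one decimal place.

37.9%

Num = 261 + 17 = 278
Determined eligible = 261 + 17 + 113 + 179 + 38 = 608
e = 608 / (608 + 200) = 608 / 808 = 0.7525
e × U = 0.7525 × 167 = 125.67
Denominator = 608 + 125.67 = 733.67
RR4 = 278 / 733.67 = 0.3789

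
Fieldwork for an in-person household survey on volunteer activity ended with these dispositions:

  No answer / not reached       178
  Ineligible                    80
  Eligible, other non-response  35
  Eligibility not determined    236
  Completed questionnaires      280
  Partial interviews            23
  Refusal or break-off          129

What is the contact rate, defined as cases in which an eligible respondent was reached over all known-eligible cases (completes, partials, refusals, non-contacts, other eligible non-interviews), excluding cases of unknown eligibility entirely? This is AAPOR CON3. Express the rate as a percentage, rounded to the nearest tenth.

Num → 280 + 23 + 129 + 35 = 467
Base → 280 + 23 + 129 + 178 + 35 = 645
CON3 = 467 / 645 = 0.7240

72.4%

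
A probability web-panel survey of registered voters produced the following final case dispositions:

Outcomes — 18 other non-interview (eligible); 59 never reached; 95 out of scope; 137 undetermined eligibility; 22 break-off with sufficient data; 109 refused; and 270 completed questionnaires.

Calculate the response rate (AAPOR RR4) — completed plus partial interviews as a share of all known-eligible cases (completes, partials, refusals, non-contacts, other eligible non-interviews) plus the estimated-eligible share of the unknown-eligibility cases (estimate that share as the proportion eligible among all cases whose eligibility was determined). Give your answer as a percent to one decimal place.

49.3%

Numerator → 270 + 22 = 292
Known eligible → 270 + 22 + 109 + 59 + 18 = 478
e = 478 / (478 + 95) = 478 / 573 = 0.8342
e × U → 0.8342 × 137 = 114.29
Base → 478 + 114.29 = 592.29
RR4 = 292 / 592.29 = 0.4930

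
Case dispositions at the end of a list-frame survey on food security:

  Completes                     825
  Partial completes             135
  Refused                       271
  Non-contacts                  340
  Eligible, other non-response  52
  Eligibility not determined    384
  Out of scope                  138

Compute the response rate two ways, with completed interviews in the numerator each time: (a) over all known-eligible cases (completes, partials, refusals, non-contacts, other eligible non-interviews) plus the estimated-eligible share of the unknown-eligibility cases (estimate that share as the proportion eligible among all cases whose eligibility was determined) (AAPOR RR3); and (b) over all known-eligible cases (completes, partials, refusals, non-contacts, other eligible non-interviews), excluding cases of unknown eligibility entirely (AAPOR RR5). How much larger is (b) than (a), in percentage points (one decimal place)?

Top = 825
Known eligible = 825 + 135 + 271 + 340 + 52 = 1623
e = 1623 / (1623 + 138) = 1623 / 1761 = 0.9216
Estimated eligible among unknowns = 0.9216 × 384 = 353.89
Denom = 1623 + 353.89 = 1976.89
RR3 = 825 / 1976.89 = 0.4173
Denom = 825 + 135 + 271 + 340 + 52 = 1623
RR5 = 825 / 1623 = 0.5083
Difference = 50.83 − 41.73 = 9.10 percentage points

9.1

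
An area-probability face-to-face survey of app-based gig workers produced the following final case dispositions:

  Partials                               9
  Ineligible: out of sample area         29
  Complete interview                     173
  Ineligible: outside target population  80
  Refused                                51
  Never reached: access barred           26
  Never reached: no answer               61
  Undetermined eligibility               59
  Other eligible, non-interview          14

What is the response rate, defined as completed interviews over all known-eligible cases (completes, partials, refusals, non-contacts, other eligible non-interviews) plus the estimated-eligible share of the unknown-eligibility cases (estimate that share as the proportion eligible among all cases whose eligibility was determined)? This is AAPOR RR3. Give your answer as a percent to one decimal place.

No answer / not reached = 61 + 26 = 87
Not eligible = 80 + 29 = 109
Num: 173
Determined eligible: 173 + 9 + 51 + 87 + 14 = 334
e = 334 / (334 + 109) = 334 / 443 = 0.7540
e × U: 0.7540 × 59 = 44.49
Base: 334 + 44.49 = 378.49
RR3 = 173 / 378.49 = 0.4571

45.7%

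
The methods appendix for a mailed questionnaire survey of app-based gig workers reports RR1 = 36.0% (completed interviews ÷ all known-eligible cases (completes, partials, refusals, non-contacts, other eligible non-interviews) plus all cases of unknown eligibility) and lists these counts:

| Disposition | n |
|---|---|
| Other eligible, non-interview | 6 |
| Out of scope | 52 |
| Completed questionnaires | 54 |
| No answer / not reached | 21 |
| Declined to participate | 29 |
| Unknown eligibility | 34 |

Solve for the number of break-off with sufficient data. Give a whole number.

6

RR1 = 54 / D = 0.360
D = 54 / 0.360 = 150.0
Other denominator terms total 144
break-off with sufficient data = 150.0 − 144 ≈ 6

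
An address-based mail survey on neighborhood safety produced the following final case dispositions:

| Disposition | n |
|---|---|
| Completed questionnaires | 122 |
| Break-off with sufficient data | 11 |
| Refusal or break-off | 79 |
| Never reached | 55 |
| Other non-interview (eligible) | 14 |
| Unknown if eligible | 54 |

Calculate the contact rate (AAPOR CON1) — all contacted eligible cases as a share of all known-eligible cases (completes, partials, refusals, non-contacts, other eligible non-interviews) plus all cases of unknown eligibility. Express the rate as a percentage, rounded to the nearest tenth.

Num = 122 + 11 + 79 + 14 = 226
Base = 122 + 11 + 79 + 55 + 14 + 54 = 335
CON1 = 226 / 335 = 0.6746

67.5%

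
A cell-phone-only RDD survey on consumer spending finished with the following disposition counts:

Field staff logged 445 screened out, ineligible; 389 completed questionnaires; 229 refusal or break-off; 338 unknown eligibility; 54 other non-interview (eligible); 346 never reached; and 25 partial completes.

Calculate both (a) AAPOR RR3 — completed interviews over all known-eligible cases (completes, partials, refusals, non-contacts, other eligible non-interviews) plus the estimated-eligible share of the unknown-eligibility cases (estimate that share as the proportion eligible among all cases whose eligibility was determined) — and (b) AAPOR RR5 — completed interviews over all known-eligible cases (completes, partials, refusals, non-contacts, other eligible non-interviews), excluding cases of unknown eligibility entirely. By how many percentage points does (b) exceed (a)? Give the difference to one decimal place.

Top → 389
Eligible (known) → 389 + 25 + 229 + 346 + 54 = 1043
e = 1043 / (1043 + 445) = 1043 / 1488 = 0.7009
Estimated eligible among unknowns → 0.7009 × 338 = 236.90
Denom → 1043 + 236.90 = 1279.90
RR3 = 389 / 1279.90 = 0.3039
Denom → 389 + 25 + 229 + 346 + 54 = 1043
RR5 = 389 / 1043 = 0.3730
Difference = 37.30 − 30.39 = 6.91 percentage points

6.9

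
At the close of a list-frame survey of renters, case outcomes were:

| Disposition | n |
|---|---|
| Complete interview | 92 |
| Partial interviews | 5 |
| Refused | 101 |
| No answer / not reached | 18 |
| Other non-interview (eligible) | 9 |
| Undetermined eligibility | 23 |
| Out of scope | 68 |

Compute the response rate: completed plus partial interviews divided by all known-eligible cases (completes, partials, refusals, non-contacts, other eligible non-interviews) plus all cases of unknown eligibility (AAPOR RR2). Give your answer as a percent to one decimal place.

39.1%

Numerator: 92 + 5 = 97
Base: 92 + 5 + 101 + 18 + 9 + 23 = 248
RR2 = 97 / 248 = 0.3911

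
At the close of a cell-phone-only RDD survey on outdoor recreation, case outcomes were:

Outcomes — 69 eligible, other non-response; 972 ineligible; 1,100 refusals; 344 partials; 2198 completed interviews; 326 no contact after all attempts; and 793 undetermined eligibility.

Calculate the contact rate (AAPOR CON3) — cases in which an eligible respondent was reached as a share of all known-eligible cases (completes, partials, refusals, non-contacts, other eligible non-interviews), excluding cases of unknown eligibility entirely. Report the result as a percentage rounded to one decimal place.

Numerator: 2198 + 344 + 1100 + 69 = 3711
Denominator: 2198 + 344 + 1100 + 326 + 69 = 4037
CON3 = 3711 / 4037 = 0.9192

91.9%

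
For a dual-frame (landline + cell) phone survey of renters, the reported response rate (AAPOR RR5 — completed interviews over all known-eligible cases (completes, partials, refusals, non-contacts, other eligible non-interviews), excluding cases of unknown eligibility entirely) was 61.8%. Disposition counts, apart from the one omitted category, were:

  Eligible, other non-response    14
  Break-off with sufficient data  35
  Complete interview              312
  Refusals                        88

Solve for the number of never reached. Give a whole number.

RR5 = 312 / D = 0.618
D = 312 / 0.618 = 504.9
Rest of base = 449
never reached = 504.9 − 449 ≈ 56

56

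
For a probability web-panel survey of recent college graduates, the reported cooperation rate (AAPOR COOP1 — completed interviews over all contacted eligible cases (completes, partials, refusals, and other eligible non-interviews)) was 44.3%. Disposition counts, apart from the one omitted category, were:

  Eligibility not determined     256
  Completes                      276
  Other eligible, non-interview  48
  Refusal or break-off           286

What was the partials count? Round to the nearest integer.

13

COOP1 = 276 / D = 0.443
D = 276 / 0.443 = 623.0
Remaining denominator categories sum to 610
partials = 623.0 − 610 ≈ 13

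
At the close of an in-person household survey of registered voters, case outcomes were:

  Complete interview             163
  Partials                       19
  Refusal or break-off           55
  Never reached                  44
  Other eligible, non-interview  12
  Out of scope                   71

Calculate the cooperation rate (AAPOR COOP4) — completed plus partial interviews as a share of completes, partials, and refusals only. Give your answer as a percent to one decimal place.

Numerator: 163 + 19 = 182
Denominator: 163 + 19 + 55 = 237
COOP4 = 182 / 237 = 0.7679

76.8%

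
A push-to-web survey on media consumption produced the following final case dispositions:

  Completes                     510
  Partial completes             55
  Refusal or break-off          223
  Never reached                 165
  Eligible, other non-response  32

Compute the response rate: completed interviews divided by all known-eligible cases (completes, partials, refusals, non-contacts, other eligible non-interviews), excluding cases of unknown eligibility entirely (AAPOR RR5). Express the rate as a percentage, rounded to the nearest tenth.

51.8%

Top → 510
Denom → 510 + 55 + 223 + 165 + 32 = 985
RR5 = 510 / 985 = 0.5178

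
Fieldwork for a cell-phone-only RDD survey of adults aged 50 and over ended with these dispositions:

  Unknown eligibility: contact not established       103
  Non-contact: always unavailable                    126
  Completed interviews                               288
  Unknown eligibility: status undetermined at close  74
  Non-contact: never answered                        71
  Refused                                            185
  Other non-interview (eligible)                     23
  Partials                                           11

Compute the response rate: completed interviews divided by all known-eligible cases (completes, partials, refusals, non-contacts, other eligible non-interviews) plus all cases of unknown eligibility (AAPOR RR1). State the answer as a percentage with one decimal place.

No answer / not reached = 71 + 126 = 197
Unknown eligibility = 103 + 74 = 177
Numerator = 288
Base = 288 + 11 + 185 + 197 + 23 + 177 = 881
RR1 = 288 / 881 = 0.3269

32.7%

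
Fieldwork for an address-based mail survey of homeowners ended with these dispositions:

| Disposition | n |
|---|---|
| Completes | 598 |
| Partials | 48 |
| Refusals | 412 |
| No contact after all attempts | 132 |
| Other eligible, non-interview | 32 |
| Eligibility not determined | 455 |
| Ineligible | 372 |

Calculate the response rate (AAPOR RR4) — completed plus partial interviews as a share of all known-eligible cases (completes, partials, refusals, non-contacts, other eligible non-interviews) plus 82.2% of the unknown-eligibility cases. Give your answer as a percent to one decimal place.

40.5%

Numerator → 598 + 48 = 646
Eligible (known) → 598 + 48 + 412 + 132 + 32 = 1222
e × U → 0.8220 × 455 = 374.01
Denom → 1222 + 374.01 = 1596.01
RR4 = 646 / 1596.01 = 0.4048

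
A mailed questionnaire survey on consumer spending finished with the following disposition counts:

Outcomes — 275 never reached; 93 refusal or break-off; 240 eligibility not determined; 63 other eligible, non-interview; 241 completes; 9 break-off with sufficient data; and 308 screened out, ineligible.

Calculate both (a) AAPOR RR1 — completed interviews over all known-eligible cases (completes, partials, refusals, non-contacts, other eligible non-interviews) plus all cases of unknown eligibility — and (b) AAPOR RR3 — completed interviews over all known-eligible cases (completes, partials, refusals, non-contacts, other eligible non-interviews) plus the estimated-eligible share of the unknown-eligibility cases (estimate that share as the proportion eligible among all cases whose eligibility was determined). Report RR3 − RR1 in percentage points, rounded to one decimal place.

2.3

Top = 241
Base = 241 + 9 + 93 + 275 + 63 + 240 = 921
RR1 = 241 / 921 = 0.2617
Eligible (known) = 241 + 9 + 93 + 275 + 63 = 681
e = 681 / (681 + 308) = 681 / 989 = 0.6886
Estimated eligible among unknowns = 0.6886 × 240 = 165.26
Base = 681 + 165.26 = 846.26
RR3 = 241 / 846.26 = 0.2848
Difference = 28.48 − 26.17 = 2.31 percentage points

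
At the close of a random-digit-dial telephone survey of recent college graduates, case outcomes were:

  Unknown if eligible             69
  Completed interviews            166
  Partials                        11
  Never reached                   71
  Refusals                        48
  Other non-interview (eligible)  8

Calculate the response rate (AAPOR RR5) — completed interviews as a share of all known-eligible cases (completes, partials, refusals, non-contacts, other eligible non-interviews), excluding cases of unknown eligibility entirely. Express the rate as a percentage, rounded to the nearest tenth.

Numerator: 166
Base: 166 + 11 + 48 + 71 + 8 = 304
RR5 = 166 / 304 = 0.5461

54.6%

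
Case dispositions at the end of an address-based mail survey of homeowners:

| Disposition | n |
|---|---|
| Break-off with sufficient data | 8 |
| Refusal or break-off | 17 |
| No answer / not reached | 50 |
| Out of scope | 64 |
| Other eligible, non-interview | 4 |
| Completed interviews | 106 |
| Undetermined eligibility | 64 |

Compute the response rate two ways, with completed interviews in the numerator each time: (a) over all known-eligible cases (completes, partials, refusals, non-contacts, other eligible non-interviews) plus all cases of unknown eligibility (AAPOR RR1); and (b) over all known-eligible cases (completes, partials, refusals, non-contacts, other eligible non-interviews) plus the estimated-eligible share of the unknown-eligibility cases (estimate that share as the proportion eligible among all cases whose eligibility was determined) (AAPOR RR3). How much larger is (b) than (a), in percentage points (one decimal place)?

3.0

Numerator = 106
Base = 106 + 8 + 17 + 50 + 4 + 64 = 249
RR1 = 106 / 249 = 0.4257
Known eligible = 106 + 8 + 17 + 50 + 4 = 185
e = 185 / (185 + 64) = 185 / 249 = 0.7430
e × U = 0.7430 × 64 = 47.55
Base = 185 + 47.55 = 232.55
RR3 = 106 / 232.55 = 0.4558
Difference = 45.58 − 42.57 = 3.01 percentage points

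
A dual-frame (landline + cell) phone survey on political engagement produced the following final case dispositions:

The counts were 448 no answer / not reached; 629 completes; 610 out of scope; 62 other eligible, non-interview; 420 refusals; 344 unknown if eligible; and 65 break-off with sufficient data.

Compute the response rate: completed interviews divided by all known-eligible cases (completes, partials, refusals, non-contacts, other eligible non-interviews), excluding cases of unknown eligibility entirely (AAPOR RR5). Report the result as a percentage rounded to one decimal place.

Numerator: 629
Denom: 629 + 65 + 420 + 448 + 62 = 1624
RR5 = 629 / 1624 = 0.3873

38.7%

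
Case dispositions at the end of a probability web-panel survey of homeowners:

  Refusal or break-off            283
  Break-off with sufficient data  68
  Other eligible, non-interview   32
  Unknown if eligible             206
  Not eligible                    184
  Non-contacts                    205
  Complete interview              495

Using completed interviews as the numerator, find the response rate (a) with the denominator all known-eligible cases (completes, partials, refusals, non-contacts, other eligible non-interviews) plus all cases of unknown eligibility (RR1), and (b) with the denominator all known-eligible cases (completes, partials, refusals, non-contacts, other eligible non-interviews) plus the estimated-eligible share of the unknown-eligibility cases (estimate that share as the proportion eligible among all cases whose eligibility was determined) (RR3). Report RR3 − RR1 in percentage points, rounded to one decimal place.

0.9

Num = 495
Base = 495 + 68 + 283 + 205 + 32 + 206 = 1289
RR1 = 495 / 1289 = 0.3840
Eligible (known) = 495 + 68 + 283 + 205 + 32 = 1083
e = 1083 / (1083 + 184) = 1083 / 1267 = 0.8548
Eligible share of unknowns = 0.8548 × 206 = 176.09
Base = 1083 + 176.09 = 1259.09
RR3 = 495 / 1259.09 = 0.3931
Difference = 39.31 − 38.40 = 0.91 percentage points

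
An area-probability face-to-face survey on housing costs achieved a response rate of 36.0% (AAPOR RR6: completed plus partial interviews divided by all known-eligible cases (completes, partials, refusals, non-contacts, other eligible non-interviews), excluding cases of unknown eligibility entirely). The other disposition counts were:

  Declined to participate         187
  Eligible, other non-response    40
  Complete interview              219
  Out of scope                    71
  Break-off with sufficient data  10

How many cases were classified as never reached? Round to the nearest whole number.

180

Top → 219 + 10 = 229
RR6 = 229 / D = 0.360
D = 229 / 0.360 = 636.1
Rest of base = 456
never reached = 636.1 − 456 ≈ 180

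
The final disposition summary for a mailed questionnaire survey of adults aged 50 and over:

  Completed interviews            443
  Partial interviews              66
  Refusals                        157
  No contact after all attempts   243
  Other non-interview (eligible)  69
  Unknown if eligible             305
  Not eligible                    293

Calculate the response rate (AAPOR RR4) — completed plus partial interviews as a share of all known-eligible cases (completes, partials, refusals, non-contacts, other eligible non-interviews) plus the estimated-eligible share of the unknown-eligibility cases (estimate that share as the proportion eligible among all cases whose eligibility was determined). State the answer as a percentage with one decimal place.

Top → 443 + 66 = 509
Determined eligible → 443 + 66 + 157 + 243 + 69 = 978
e = 978 / (978 + 293) = 978 / 1271 = 0.7695
e × U → 0.7695 × 305 = 234.70
Base → 978 + 234.70 = 1212.70
RR4 = 509 / 1212.70 = 0.4197

42.0%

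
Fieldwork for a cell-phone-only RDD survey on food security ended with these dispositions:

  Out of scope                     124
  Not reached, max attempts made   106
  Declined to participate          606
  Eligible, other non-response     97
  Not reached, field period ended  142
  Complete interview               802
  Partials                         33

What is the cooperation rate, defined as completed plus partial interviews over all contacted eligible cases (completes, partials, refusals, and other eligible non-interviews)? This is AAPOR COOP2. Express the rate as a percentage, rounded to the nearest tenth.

No answer / not reached = 142 + 106 = 248
Numerator = 802 + 33 = 835
Base = 802 + 33 + 606 + 97 = 1538
COOP2 = 835 / 1538 = 0.5429

54.3%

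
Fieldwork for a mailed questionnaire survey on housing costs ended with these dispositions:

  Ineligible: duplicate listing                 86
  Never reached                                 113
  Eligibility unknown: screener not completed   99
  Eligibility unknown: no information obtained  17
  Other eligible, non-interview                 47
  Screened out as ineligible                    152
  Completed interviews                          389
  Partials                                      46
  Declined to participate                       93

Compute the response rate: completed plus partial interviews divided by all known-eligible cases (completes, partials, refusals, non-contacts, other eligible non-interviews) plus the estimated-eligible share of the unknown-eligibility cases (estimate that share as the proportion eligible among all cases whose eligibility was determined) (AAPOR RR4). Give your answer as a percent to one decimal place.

Undetermined eligibility = 99 + 17 = 116
Ineligible = 152 + 86 = 238
Top → 389 + 46 = 435
Known eligible → 389 + 46 + 93 + 113 + 47 = 688
e = 688 / (688 + 238) = 688 / 926 = 0.7430
e × U → 0.7430 × 116 = 86.19
Denominator → 688 + 86.19 = 774.19
RR4 = 435 / 774.19 = 0.5619

56.2%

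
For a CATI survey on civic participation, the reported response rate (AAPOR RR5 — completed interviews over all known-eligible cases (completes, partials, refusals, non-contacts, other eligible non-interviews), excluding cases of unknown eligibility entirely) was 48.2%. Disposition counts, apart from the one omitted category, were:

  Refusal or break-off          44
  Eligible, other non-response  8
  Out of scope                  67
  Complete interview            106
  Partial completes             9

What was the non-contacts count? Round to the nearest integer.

53

RR5 = 106 / D = 0.482
D = 106 / 0.482 = 219.9
Rest of base = 167
non-contacts = 219.9 − 167 ≈ 53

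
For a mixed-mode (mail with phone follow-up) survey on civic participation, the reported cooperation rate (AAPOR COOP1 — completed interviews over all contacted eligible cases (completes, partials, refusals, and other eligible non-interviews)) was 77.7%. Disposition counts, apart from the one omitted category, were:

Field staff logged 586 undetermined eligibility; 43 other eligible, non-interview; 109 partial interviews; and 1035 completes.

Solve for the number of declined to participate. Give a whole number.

COOP1 = 1035 / D = 0.777
D = 1035 / 0.777 = 1332.0
Other denominator terms total 1187
declined to participate = 1332.0 − 1187 ≈ 145

145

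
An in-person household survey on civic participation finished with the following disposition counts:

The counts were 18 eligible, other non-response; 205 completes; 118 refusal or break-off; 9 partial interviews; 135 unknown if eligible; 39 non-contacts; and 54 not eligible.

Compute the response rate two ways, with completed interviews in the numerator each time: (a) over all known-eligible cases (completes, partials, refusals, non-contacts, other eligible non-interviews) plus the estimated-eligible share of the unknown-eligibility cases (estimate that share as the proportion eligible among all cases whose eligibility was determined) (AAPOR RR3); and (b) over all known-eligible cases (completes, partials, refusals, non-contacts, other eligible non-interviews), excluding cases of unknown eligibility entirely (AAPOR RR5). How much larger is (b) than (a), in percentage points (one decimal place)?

Num → 205
Known eligible → 205 + 9 + 118 + 39 + 18 = 389
e = 389 / (389 + 54) = 389 / 443 = 0.8781
Estimated eligible among unknowns → 0.8781 × 135 = 118.54
Base → 389 + 118.54 = 507.54
RR3 = 205 / 507.54 = 0.4039
Base → 205 + 9 + 118 + 39 + 18 = 389
RR5 = 205 / 389 = 0.5270
Difference = 52.70 − 40.39 = 12.31 percentage points

12.3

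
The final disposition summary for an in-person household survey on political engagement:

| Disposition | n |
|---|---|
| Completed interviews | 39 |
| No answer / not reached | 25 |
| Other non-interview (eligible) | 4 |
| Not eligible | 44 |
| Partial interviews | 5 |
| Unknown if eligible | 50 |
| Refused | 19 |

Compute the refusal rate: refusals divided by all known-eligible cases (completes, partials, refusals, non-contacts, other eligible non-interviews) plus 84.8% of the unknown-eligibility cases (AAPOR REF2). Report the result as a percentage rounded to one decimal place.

14.1%

Numerator: 19
Eligible (known): 39 + 5 + 19 + 25 + 4 = 92
e × U: 0.8480 × 50 = 42.40
Base: 92 + 42.40 = 134.40
REF2 = 19 / 134.40 = 0.1414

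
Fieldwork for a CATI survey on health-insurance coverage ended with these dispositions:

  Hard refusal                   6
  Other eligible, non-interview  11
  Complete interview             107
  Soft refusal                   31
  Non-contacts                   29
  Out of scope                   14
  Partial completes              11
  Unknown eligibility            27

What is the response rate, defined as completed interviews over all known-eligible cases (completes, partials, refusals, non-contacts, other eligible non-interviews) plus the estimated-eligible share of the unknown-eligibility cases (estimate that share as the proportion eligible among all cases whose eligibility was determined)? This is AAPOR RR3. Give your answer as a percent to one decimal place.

48.6%

Declined to participate = 6 + 31 = 37
Top = 107
Determined eligible = 107 + 11 + 37 + 29 + 11 = 195
e = 195 / (195 + 14) = 195 / 209 = 0.9330
Eligible share of unknowns = 0.9330 × 27 = 25.19
Denom = 195 + 25.19 = 220.19
RR3 = 107 / 220.19 = 0.4859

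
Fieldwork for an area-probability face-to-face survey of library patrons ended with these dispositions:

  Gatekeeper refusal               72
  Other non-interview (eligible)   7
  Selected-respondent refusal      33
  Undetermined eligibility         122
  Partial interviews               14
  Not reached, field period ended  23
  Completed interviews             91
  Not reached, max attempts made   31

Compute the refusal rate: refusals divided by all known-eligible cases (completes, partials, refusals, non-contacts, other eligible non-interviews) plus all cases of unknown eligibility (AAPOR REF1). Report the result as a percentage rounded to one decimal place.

Refusal or break-off = 72 + 33 = 105
No contact after all attempts = 23 + 31 = 54
Num = 105
Base = 91 + 14 + 105 + 54 + 7 + 122 = 393
REF1 = 105 / 393 = 0.2672

26.7%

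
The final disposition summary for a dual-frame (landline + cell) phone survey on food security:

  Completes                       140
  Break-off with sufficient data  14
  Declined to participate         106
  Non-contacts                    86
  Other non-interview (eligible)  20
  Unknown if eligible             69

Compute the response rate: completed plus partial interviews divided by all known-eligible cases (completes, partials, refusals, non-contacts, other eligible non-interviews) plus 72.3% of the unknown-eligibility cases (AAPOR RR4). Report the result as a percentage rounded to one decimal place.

Numerator = 140 + 14 = 154
Determined eligible = 140 + 14 + 106 + 86 + 20 = 366
Estimated eligible among unknowns = 0.7230 × 69 = 49.89
Denominator = 366 + 49.89 = 415.89
RR4 = 154 / 415.89 = 0.3703

37.0%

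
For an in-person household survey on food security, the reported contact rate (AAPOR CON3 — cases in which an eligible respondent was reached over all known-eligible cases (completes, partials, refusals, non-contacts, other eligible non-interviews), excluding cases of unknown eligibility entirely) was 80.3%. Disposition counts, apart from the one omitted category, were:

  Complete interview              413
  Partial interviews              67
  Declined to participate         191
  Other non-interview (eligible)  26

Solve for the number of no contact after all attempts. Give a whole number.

171

Top → 413 + 67 + 191 + 26 = 697
CON3 = 697 / D = 0.803
D = 697 / 0.803 = 868.0
Remaining denominator categories sum to 697
no contact after all attempts = 868.0 − 697 ≈ 171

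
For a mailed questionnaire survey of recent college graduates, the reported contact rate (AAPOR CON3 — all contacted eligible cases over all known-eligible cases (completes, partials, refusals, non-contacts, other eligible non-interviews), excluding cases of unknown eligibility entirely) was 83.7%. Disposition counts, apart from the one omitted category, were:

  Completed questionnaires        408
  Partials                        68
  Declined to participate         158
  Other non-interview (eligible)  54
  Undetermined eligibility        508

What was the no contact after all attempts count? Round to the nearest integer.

Top → 408 + 68 + 158 + 54 = 688
CON3 = 688 / D = 0.837
D = 688 / 0.837 = 822.0
Rest of base = 688
no contact after all attempts = 822.0 − 688 ≈ 134

134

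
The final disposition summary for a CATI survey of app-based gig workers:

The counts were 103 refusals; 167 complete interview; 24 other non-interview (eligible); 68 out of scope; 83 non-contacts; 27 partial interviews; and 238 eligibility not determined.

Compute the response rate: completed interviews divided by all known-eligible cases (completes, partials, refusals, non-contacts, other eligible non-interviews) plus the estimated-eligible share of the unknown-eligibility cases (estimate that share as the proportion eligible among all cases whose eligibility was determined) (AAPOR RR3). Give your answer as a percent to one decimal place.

Numerator = 167
Eligible (known) = 167 + 27 + 103 + 83 + 24 = 404
e = 404 / (404 + 68) = 404 / 472 = 0.8559
Estimated eligible among unknowns = 0.8559 × 238 = 203.70
Denominator = 404 + 203.70 = 607.70
RR3 = 167 / 607.70 = 0.2748

27.5%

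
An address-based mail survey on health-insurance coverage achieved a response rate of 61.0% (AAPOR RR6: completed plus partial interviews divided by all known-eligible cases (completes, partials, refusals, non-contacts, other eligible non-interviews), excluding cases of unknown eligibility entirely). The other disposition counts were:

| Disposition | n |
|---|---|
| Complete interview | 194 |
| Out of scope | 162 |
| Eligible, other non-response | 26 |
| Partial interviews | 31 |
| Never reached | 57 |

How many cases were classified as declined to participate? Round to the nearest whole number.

61

Num: 194 + 31 = 225
RR6 = 225 / D = 0.610
D = 225 / 0.610 = 368.9
Other denominator terms total 308
declined to participate = 368.9 − 308 ≈ 61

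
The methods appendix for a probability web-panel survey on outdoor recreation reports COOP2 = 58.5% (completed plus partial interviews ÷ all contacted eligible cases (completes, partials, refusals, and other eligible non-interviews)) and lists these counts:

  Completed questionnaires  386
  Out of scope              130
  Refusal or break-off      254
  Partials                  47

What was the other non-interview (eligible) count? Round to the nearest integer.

53

Num = 386 + 47 = 433
COOP2 = 433 / D = 0.585
D = 433 / 0.585 = 740.2
Remaining denominator categories sum to 687
other non-interview (eligible) = 740.2 − 687 ≈ 53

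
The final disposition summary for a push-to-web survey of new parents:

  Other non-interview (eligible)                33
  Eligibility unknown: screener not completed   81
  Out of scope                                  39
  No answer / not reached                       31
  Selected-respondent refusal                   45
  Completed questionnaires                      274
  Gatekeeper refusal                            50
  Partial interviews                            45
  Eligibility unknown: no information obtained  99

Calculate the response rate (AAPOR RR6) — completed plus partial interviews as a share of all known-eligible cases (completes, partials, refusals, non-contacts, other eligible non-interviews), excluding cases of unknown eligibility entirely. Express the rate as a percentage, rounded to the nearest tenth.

66.7%

Refusals = 50 + 45 = 95
Unknown eligibility = 81 + 99 = 180
Numerator: 274 + 45 = 319
Denominator: 274 + 45 + 95 + 31 + 33 = 478
RR6 = 319 / 478 = 0.6674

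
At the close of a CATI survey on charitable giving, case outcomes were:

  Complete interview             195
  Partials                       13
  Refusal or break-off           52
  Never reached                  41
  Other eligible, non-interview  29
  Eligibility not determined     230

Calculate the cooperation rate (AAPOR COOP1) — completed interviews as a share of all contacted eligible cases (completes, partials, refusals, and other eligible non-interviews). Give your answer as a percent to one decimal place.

67.5%

Num → 195
Denominator → 195 + 13 + 52 + 29 = 289
COOP1 = 195 / 289 = 0.6747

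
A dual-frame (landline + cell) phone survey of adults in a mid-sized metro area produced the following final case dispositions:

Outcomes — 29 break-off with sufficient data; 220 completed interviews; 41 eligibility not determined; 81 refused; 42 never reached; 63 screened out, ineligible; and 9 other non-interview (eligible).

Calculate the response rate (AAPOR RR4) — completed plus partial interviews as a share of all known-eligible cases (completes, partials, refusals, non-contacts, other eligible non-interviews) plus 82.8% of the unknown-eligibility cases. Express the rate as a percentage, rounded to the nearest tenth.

Num = 220 + 29 = 249
Determined eligible = 220 + 29 + 81 + 42 + 9 = 381
Estimated eligible among unknowns = 0.8280 × 41 = 33.95
Denominator = 381 + 33.95 = 414.95
RR4 = 249 / 414.95 = 0.6001

60.0%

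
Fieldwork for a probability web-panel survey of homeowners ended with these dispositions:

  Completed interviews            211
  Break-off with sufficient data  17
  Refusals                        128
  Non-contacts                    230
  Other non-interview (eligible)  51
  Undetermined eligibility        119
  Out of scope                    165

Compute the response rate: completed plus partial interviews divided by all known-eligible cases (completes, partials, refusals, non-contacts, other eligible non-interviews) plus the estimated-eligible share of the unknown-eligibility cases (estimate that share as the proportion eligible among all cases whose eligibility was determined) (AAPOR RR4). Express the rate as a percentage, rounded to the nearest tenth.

31.2%

Top → 211 + 17 = 228
Known eligible → 211 + 17 + 128 + 230 + 51 = 637
e = 637 / (637 + 165) = 637 / 802 = 0.7943
e × U → 0.7943 × 119 = 94.52
Denominator → 637 + 94.52 = 731.52
RR4 = 228 / 731.52 = 0.3117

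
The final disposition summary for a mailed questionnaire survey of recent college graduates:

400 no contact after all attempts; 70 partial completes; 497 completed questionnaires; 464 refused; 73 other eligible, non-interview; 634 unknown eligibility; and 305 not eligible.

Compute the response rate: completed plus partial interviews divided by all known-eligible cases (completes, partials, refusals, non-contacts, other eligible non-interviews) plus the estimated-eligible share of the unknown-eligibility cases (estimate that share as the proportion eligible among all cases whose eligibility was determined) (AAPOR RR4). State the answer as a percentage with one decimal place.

Top = 497 + 70 = 567
Known eligible = 497 + 70 + 464 + 400 + 73 = 1504
e = 1504 / (1504 + 305) = 1504 / 1809 = 0.8314
e × U = 0.8314 × 634 = 527.11
Base = 1504 + 527.11 = 2031.11
RR4 = 567 / 2031.11 = 0.2792

27.9%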